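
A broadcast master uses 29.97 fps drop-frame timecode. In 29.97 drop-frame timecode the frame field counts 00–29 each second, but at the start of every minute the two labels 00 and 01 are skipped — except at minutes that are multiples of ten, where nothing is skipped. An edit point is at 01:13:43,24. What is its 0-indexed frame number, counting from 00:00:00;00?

132582

As if non-drop at 30 labels/s: (1 × 3600 + 13 × 60 + 43) × 30 + 24 = 132714.
Minute boundaries passed: 73; those not divisible by 10: 73 − 7 = 66; dropped labels = 2 × 66 = 132.
Actual frame index = 132714 − 132 = 132582.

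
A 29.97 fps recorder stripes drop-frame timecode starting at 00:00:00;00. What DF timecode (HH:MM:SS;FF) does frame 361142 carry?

Ten DF minutes hold 17982 frames, so frame 361142 lies in block 20 (frames 359640–377621) with 1502 frames into that block.
The block's first minute is 1800 frames and the rest 1798 each; 1502 frames reaches minute 0, so 20 × 18 + 0 × 2 = 360 labels have been skipped so far.
Adding those back, label number 361142 + 360 = 361502 at 30 labels/s is 12050 s + 2 f = 3 h 20 min 50 s frame 2, i.e. 03:20:50;02.

03:20:50;02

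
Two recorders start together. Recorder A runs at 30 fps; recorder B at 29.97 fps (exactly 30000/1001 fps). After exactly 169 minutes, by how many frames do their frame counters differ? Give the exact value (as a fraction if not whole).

23400/77 frames

169 min = 10140 s.
A emits 30 × 10140 = 304200 frames; B emits 30000/1001 × 10140 = 23400000/77.
Difference = 23400/77 frames (≈ 303.8961); B is behind A.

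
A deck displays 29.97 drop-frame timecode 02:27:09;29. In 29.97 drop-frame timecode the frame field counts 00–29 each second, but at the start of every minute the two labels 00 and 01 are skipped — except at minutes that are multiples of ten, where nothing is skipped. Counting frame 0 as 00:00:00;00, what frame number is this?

264633

As if non-drop at 30 labels/s: (2 × 3600 + 27 × 60 + 9) × 30 + 29 = 264899.
Minute boundaries passed: 147; those not divisible by 10: 147 − 14 = 133; dropped labels = 2 × 133 = 266.
Actual frame index = 264899 − 266 = 264633.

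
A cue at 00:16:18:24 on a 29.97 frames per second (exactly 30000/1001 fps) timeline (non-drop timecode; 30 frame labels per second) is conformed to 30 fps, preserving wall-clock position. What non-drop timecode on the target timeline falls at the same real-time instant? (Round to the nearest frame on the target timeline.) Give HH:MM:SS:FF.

Source frame index: (0×3600 + 16×60 + 18) × 30 + 24 = 29364.
Real time: 29364 / (30000/1001) = 2449447/2500 s.
Target frame: (2449447/2500) × (30) = 7348341/250 ≈ 29393.364 → 29393.
At 30 labels/s: frame 29393 → 00:16:19:23.

00:16:19:23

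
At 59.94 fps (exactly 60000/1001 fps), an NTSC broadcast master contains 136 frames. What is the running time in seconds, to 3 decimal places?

Running time = 136 × 1001/60000 = 17017/7500 s ≈ 2.269 s.

2.269 seconds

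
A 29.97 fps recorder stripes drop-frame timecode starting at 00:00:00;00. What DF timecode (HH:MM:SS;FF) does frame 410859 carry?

Ten DF minutes hold 17982 frames, so frame 410859 lies in block 22 (frames 395604–413585) with 15255 frames into that block.
The block's first minute is 1800 frames and the rest 1798 each; 15255 frames reaches minute 8, so 22 × 18 + 8 × 2 = 412 labels have been skipped so far.
Adding those back, label number 410859 + 412 = 411271 at 30 labels/s is 13709 s + 1 f = 3 h 48 min 29 s frame 1, i.e. 03:48:29;01.

03:48:29;01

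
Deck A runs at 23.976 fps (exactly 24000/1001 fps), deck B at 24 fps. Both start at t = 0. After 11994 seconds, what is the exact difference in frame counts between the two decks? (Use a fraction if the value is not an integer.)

287856/1001 frames

A emits 24000/1001 × 11994 = 287856000/1001 frames; B emits 24 × 11994 = 287856.
Difference = 287856/1001 frames (≈ 287.5684); B is ahead of A.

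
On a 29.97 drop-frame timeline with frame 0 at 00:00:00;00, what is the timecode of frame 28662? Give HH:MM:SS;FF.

Ten DF minutes hold 17982 frames, so frame 28662 lies in block 1 (frames 17982–35963) with 10680 frames into that block.
The block's first minute is 1800 frames and the rest 1798 each; 10680 frames reaches minute 5, so 1 × 18 + 5 × 2 = 28 labels have been skipped so far.
Adding those back, label number 28662 + 28 = 28690 at 30 labels/s is 956 s + 10 f = 0 h 15 min 56 s frame 10, i.e. 00:15:56;10.

00:15:56;10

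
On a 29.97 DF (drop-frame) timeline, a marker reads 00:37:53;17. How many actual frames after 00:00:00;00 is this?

68139

Complete 10-minute blocks: 3, each 17982 frames → 53946.
Remaining 7 whole minutes in the current block: 1800 + 6 × 1798 = 12588 frames.
Within the current minute: 53 × 30 + 17 − 2 = 1605 (labels ;00/;01 skipped at this minute). Total = 53946 + 12588 + 1605 = 68139.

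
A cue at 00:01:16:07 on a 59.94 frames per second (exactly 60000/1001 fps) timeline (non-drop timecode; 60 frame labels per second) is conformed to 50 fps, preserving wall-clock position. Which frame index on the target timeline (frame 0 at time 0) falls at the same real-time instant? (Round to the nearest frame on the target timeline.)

frame 3810

Source frame index: (0×3600 + 1×60 + 16) × 60 + 7 = 4567.
Real time: 4567 / (60000/1001) = 4571567/60000 s.
Target frame: (4571567/60000) × (50) = 4571567/1200 ≈ 3809.639 → 3810.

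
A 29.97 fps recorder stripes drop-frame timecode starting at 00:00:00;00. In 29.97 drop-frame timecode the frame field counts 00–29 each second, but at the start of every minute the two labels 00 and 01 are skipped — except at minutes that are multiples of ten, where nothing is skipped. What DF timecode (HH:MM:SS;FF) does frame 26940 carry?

00:14:58;26

Each 10-minute DF block holds 10 × 60 × 30 − 9 × 2 = 17982 frames. 26940 ÷ 17982 → 1 full block, remainder 8958.
Within the partial block the first minute is 1800 frames and each further minute 1798, so 4 further minute boundaries passed. Total skipped labels = 18 × 1 + 2 × 4 = 26.
Non-drop label index = 26940 + 26 = 26966; at 30 labels/s that is 00:14:58:26, i.e. DF 00:14:58;26.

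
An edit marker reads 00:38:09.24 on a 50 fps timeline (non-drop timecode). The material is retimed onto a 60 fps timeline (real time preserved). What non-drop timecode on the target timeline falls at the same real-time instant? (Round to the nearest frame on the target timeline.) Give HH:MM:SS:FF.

Source frame index: (0×3600 + 38×60 + 9) × 50 + 24 = 114474.
Real time: 114474 / (50) = 57237/25 s.
Target frame: (57237/25) × (60) = 686844/5 ≈ 137368.800 → 137369.
At 60 labels/s: frame 137369 → 00:38:09:29.

00:38:09:29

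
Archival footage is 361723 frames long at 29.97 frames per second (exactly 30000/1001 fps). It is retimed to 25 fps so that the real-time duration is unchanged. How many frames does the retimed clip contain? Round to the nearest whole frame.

301737 frames

Frames at target rate = 361723 × (25) / (30000/1001) = 362084723/1200 ≈ 301737.269.
Nearest whole frame: 301737.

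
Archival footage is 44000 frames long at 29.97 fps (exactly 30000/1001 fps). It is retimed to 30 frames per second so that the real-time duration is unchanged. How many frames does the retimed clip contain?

44044 frames

Target frames = source frames × (target rate / source rate) = 44000 × (30)/(30000/1001) = 44000 × 1001/1000 = 44044.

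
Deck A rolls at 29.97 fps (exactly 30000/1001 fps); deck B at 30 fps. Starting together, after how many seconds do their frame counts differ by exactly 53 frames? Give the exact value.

The gap grows by |30 − 30000/1001| = 30/1001 frames per second.
Time for a 53-frame gap: 53 ÷ (30/1001) = 53053/30 s.

53053/30 seconds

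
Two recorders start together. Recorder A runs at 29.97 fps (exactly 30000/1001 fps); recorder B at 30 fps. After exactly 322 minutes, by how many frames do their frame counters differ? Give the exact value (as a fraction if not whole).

82800/143 frames

322 min = 19320 s.
A emits 30000/1001 × 19320 = 82800000/143 frames; B emits 30 × 19320 = 579600.
Difference = 82800/143 frames (≈ 579.0210); B is ahead of A.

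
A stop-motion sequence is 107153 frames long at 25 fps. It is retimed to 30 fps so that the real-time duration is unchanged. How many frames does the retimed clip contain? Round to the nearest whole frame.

Frames at target rate = 107153 × (30) / (25) = 642918/5 ≈ 128583.600.
Nearest whole frame: 128584.

128584 frames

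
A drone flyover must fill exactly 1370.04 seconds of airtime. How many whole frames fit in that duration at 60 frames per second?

82202 frames

Frames = 1370.04 × 60 = 411012/5 ≈ 82202.4000.
Complete frames: 82202.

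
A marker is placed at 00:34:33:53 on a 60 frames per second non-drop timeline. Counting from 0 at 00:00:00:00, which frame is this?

124433

Total seconds to the label: (0 × 3600 + 34 × 60 + 33) = 2073.
Frame index = 2073 × 60 + 53 = 124433.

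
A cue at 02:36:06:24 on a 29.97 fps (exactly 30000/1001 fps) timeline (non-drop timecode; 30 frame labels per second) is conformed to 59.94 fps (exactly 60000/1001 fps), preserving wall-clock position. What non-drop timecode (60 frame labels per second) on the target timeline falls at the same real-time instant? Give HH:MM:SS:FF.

02:36:06:48

Source frame index: (2×3600 + 36×60 + 6) × 30 + 24 = 281004.
Real time: 281004 / (30000/1001) = 23440417/2500 s.
Target frame: (23440417/2500) × (60000/1001) = 562008.
At 60 labels/s: frame 562008 → 02:36:06:48.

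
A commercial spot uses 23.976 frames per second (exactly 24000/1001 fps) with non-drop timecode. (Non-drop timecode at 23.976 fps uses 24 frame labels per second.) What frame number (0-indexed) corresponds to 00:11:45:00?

16920

Total seconds to the label: (0 × 3600 + 11 × 60 + 45) = 705.
Frame index = 705 × 24 + 0 = 16920.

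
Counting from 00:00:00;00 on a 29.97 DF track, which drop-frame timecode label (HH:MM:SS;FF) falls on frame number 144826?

Each 10-minute DF block holds 10 × 60 × 30 − 9 × 2 = 17982 frames. 144826 ÷ 17982 → 8 full blocks, remainder 970.
Within the partial block the first minute is 1800 frames and each further minute 1798, so 0 further minute boundaries passed. Total skipped labels = 18 × 8 + 2 × 0 = 144.
Non-drop label index = 144826 + 144 = 144970; at 30 labels/s that is 01:20:32:10, i.e. DF 01:20:32;10.

01:20:32;10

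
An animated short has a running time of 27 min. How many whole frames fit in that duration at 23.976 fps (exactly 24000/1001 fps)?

38841 frames

27 min = 1620 s.
Frames = 1620 × 24000/1001 = 38880000/1001 ≈ 38841.1588.
Complete frames: 38841.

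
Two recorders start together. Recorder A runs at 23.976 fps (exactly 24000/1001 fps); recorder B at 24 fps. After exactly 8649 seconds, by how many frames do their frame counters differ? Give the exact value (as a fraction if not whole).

A emits 24000/1001 × 8649 = 207576000/1001 frames; B emits 24 × 8649 = 207576.
Difference = 207576/1001 frames (≈ 207.3686); B is ahead of A.

207576/1001 frames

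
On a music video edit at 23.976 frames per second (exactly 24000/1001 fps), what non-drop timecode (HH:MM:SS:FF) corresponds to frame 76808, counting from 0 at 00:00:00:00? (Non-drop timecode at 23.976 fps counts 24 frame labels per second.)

00:53:20:08

76808 ÷ 24 = 3200 full seconds, remainder 8 frames.
3200 s = 0 h 53 min 20 s.
Timecode: 00:53:20:08.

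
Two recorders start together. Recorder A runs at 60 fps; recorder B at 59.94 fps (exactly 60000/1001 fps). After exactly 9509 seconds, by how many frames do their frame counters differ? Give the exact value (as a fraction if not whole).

A emits 60 × 9509 = 570540 frames; B emits 60000/1001 × 9509 = 570540000/1001.
Difference = 570540/1001 frames (≈ 569.9700); B is behind A.

570540/1001 frames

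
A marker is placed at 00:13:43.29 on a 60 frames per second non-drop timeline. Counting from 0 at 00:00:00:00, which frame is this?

frame 49409

Total seconds to the label: (0 × 3600 + 13 × 60 + 43) = 823.
Frame index = 823 × 60 + 29 = 49409.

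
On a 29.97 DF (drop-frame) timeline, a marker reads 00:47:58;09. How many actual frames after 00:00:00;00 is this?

Complete 10-minute blocks: 4, each 17982 frames → 71928.
Remaining 7 whole minutes in the current block: 1800 + 6 × 1798 = 12588 frames.
Within the current minute: 58 × 30 + 9 − 2 = 1747 (labels ;00/;01 skipped at this minute). Total = 71928 + 12588 + 1747 = 86263.

86263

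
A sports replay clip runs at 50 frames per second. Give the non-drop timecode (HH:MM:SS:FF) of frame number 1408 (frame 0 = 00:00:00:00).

00:00:28:08

1408 ÷ 50 = 28 full seconds, remainder 8 frames.
28 s = 0 h 0 min 28 s.
Timecode: 00:00:28:08.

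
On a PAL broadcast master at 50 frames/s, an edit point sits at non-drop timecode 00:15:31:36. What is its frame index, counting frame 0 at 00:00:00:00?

Total seconds to the label: (0 × 3600 + 15 × 60 + 31) = 931.
Frame index = 931 × 50 + 36 = 46586.

frame 46586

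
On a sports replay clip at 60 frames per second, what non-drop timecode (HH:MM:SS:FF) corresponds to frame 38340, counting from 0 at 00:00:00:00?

38340 ÷ 60 = 639 full seconds, remainder 0 frames.
639 s = 0 h 10 min 39 s.
Timecode: 00:10:39:00.

00:10:39:00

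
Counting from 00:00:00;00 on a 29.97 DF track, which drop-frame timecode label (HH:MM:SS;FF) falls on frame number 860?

Each 10-minute DF block holds 10 × 60 × 30 − 9 × 2 = 17982 frames. 860 ÷ 17982 → 0 full blocks, remainder 860.
Within the partial block the first minute is 1800 frames and each further minute 1798, so 0 further minute boundaries passed. Total skipped labels = 18 × 0 + 2 × 0 = 0.
Non-drop label index = 860 + 0 = 860; at 30 labels/s that is 00:00:28:20, i.e. DF 00:00:28;20.

00:00:28;20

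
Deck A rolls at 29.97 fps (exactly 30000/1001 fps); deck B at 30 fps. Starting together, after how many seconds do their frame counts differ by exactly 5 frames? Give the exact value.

1001/6 seconds

The gap grows by |30 − 30000/1001| = 30/1001 frames per second.
Time for a 5-frame gap: 5 ÷ (30/1001) = 1001/6 s.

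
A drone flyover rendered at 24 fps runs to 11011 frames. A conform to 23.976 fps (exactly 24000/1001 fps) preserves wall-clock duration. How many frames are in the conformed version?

11000 frames

Target frames = source frames × (target rate / source rate) = 11011 × (24000/1001)/(24) = 11011 × 1000/1001 = 11000.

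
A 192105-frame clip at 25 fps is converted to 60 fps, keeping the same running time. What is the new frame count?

461052 frames

Target frames = source frames × (target rate / source rate) = 192105 × (60)/(25) = 192105 × 12/5 = 461052.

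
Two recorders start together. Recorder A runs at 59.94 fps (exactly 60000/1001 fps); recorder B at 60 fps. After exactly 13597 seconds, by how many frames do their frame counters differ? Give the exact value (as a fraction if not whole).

A emits 60000/1001 × 13597 = 815820000/1001 frames; B emits 60 × 13597 = 815820.
Difference = 815820/1001 frames (≈ 815.0050); B is ahead of A.

815820/1001 frames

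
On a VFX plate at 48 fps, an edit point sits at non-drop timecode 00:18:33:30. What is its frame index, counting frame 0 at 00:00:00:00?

Total seconds to the label: (0 × 3600 + 18 × 60 + 33) = 1113.
Frame index = 1113 × 48 + 30 = 53454.

frame 53454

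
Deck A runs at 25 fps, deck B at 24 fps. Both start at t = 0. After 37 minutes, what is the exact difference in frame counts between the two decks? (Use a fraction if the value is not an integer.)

2220 frames

37 min = 2220 s.
A emits 25 × 2220 = 55500 frames; B emits 24 × 2220 = 53280.
Difference = 2220 frames; B is behind A.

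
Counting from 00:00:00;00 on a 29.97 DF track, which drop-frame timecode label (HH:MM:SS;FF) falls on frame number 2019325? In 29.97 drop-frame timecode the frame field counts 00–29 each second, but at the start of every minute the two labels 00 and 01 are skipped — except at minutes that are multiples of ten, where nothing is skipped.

Each 10-minute DF block holds 10 × 60 × 30 − 9 × 2 = 17982 frames. 2019325 ÷ 17982 → 112 full blocks, remainder 5341.
Within the partial block the first minute is 1800 frames and each further minute 1798, so 2 further minute boundaries passed. Total skipped labels = 18 × 112 + 2 × 2 = 2020.
Non-drop label index = 2019325 + 2020 = 2021345; at 30 labels/s that is 18:42:58:05, i.e. DF 18:42:58;05.

18:42:58;05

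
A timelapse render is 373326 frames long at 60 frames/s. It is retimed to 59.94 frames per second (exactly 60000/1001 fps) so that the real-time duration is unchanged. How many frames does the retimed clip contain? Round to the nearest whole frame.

372953 frames

Frames at target rate = 373326 × (60000/1001) / (60) = 373326000/1001 ≈ 372953.047.
Nearest whole frame: 372953.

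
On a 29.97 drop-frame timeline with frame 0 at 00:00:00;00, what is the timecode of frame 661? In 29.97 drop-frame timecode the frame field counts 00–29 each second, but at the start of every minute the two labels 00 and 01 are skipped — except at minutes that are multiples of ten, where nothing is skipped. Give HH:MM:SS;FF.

Each 10-minute DF block holds 10 × 60 × 30 − 9 × 2 = 17982 frames. 661 ÷ 17982 → 0 full blocks, remainder 661.
Within the partial block the first minute is 1800 frames and each further minute 1798, so 0 further minute boundaries passed. Total skipped labels = 18 × 0 + 2 × 0 = 0.
Non-drop label index = 661 + 0 = 661; at 30 labels/s that is 00:00:22:01, i.e. DF 00:00:22;01.

00:00:22;01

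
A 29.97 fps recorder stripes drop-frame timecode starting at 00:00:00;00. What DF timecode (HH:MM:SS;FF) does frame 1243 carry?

00:00:41;13

Ten DF minutes hold 17982 frames, so frame 1243 lies in block 0 (frames 0–17981) with 1243 frames into that block.
The block's first minute is 1800 frames and the rest 1798 each; 1243 frames reaches minute 0, so 0 × 18 + 0 × 2 = 0 labels have been skipped so far.
Adding those back, label number 1243 + 0 = 1243 at 30 labels/s is 41 s + 13 f = 0 h 0 min 41 s frame 13, i.e. 00:00:41;13.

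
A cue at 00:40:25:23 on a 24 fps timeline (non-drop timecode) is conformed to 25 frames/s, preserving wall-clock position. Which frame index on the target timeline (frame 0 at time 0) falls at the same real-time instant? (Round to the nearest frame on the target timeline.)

Source frame index: (0×3600 + 40×60 + 25) × 24 + 23 = 58223.
Real time: 58223 / (24) = 58223/24 s.
Target frame: (58223/24) × (25) = 1455575/24 ≈ 60648.958 → 60649.

frame 60649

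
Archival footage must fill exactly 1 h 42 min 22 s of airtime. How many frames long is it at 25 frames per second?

153550 frames

1 h 42 min 22 s = 6142 s.
Frames = 6142 × 25 = 153550.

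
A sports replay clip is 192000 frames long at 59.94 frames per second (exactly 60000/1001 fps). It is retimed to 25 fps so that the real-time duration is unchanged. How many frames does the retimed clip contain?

Target frames = source frames × (target rate / source rate) = 192000 × (25)/(60000/1001) = 192000 × 1001/2400 = 80080.

80080 frames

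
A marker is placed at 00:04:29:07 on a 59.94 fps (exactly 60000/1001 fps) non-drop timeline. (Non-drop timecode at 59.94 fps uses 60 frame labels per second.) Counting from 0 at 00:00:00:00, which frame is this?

Total seconds to the label: (0 × 3600 + 4 × 60 + 29) = 269.
Frame index = 269 × 60 + 7 = 16147.

16147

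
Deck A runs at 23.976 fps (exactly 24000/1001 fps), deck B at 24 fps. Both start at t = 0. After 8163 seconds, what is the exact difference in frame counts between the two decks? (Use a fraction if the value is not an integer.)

195912/1001 frames

A emits 24000/1001 × 8163 = 195912000/1001 frames; B emits 24 × 8163 = 195912.
Difference = 195912/1001 frames (≈ 195.7163); B is ahead of A.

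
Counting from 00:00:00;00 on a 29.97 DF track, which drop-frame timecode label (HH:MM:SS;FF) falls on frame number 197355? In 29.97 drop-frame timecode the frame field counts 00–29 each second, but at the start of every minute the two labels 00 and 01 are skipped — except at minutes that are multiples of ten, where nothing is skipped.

01:49:45;03

Each 10-minute DF block holds 10 × 60 × 30 − 9 × 2 = 17982 frames. 197355 ÷ 17982 → 10 full blocks, remainder 17535.
Within the partial block the first minute is 1800 frames and each further minute 1798, so 9 further minute boundaries passed. Total skipped labels = 18 × 10 + 2 × 9 = 198.
Non-drop label index = 197355 + 198 = 197553; at 30 labels/s that is 01:49:45:03, i.e. DF 01:49:45;03.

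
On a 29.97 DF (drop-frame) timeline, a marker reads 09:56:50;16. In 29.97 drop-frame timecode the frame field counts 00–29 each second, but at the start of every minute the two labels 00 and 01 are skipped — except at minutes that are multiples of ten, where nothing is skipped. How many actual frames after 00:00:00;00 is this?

As if non-drop at 30 labels/s: (9 × 3600 + 56 × 60 + 50) × 30 + 16 = 1074316.
Minute boundaries passed: 596; those not divisible by 10: 596 − 59 = 537; dropped labels = 2 × 537 = 1074.
Actual frame index = 1074316 − 1074 = 1073242.

1073242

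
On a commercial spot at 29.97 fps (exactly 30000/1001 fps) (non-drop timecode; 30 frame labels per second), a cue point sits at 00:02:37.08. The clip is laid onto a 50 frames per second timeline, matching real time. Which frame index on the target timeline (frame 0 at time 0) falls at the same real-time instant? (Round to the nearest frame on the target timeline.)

Source frame index: (0×3600 + 2×60 + 37) × 30 + 8 = 4718.
Real time: 4718 / (30000/1001) = 2361359/15000 s.
Target frame: (2361359/15000) × (50) = 2361359/300 ≈ 7871.197 → 7871.

frame 7871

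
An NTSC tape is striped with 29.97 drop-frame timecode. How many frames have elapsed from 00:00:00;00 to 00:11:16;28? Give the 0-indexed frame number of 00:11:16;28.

As if non-drop at 30 labels/s: (0 × 3600 + 11 × 60 + 16) × 30 + 28 = 20308.
Minute boundaries passed: 11; those not divisible by 10: 11 − 1 = 10; dropped labels = 2 × 10 = 20.
Actual frame index = 20308 − 20 = 20288.

20288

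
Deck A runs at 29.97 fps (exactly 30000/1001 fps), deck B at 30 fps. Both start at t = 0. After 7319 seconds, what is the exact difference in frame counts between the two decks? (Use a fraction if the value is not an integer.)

A emits 30000/1001 × 7319 = 16890000/77 frames; B emits 30 × 7319 = 219570.
Difference = 16890/77 frames (≈ 219.3506); B is ahead of A.

16890/77 frames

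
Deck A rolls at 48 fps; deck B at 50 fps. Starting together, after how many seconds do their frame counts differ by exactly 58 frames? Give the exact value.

29 seconds

The gap grows by |50 − 48| = 2 frames per second.
Time for a 58-frame gap: 58 ÷ (2) = 29 s.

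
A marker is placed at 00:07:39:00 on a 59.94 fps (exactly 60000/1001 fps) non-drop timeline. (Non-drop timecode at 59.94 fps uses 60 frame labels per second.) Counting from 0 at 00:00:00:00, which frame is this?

27540

Total seconds to the label: (0 × 3600 + 7 × 60 + 39) = 459.
Frame index = 459 × 60 + 0 = 27540.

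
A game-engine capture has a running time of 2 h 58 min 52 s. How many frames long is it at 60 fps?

2 h 58 min 52 s = 10732 s.
Frames = 10732 × 60 = 643920.

643920 frames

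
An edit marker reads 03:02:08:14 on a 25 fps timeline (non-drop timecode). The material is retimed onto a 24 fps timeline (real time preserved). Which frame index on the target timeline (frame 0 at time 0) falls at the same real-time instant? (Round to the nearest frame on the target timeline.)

Source frame index: (3×3600 + 2×60 + 8) × 25 + 14 = 273214.
Real time: 273214 / (25) = 273214/25 s.
Target frame: (273214/25) × (24) = 6557136/25 ≈ 262285.440 → 262285.

frame 262285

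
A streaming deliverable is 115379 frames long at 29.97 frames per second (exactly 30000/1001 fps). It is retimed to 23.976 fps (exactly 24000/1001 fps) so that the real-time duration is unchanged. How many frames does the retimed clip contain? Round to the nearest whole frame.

92303 frames

Frames at target rate = 115379 × (24000/1001) / (30000/1001) = 461516/5 ≈ 92303.200.
Nearest whole frame: 92303.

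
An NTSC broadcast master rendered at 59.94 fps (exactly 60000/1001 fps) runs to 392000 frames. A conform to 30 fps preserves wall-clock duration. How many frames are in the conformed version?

196196 frames

Target frames = source frames × (target rate / source rate) = 392000 × (30)/(60000/1001) = 392000 × 1001/2000 = 196196.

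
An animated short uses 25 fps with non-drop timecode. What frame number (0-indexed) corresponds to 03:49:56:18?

Total seconds to the label: (3 × 3600 + 49 × 60 + 56) = 13796.
Frame index = 13796 × 25 + 18 = 344918.

344918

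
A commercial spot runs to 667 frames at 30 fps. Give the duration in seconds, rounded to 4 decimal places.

22.2333 seconds

Running time = 667 × 1/30 = 667/30 s ≈ 22.2333 s.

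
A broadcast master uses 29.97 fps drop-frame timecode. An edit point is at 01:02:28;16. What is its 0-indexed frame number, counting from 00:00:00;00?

112344

Complete 10-minute blocks: 6, each 17982 frames → 107892.
Remaining 2 whole minutes in the current block: 1800 + 1 × 1798 = 3598 frames.
Within the current minute: 28 × 30 + 16 − 2 = 854 (labels ;00/;01 skipped at this minute). Total = 107892 + 3598 + 854 = 112344.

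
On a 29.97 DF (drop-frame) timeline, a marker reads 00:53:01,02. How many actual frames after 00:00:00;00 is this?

Complete 10-minute blocks: 5, each 17982 frames → 89910.
Remaining 3 whole minutes in the current block: 1800 + 2 × 1798 = 5396 frames.
Within the current minute: 1 × 30 + 2 − 2 = 30 (labels ;00/;01 skipped at this minute). Total = 89910 + 5396 + 30 = 95336.

95336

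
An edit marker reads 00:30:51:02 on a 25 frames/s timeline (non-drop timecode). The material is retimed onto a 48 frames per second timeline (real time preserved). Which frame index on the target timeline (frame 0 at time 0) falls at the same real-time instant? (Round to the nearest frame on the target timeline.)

Source frame index: (0×3600 + 30×60 + 51) × 25 + 2 = 46277.
Real time: 46277 / (25) = 46277/25 s.
Target frame: (46277/25) × (48) = 2221296/25 ≈ 88851.840 → 88852.

frame 88852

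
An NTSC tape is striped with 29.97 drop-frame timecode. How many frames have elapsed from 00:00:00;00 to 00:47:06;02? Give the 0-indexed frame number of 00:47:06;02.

As if non-drop at 30 labels/s: (0 × 3600 + 47 × 60 + 6) × 30 + 2 = 84782.
Minute boundaries passed: 47; those not divisible by 10: 47 − 4 = 43; dropped labels = 2 × 43 = 86.
Actual frame index = 84782 − 86 = 84696.

84696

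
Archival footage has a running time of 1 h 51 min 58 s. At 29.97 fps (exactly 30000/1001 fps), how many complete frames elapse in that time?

201338 frames

1 h 51 min 58 s = 6718 s.
Frames = 6718 × 30000/1001 = 201540000/1001 ≈ 201338.6613.
Complete frames: 201338.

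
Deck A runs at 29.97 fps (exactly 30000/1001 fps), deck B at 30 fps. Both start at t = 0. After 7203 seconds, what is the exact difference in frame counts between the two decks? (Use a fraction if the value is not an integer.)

A emits 30000/1001 × 7203 = 30870000/143 frames; B emits 30 × 7203 = 216090.
Difference = 30870/143 frames (≈ 215.8741); B is ahead of A.

30870/143 frames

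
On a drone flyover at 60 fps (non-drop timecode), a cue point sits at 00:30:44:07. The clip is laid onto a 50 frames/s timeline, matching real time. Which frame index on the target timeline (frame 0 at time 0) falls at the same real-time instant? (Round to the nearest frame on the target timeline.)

frame 92206

Source frame index: (0×3600 + 30×60 + 44) × 60 + 7 = 110647.
Real time: 110647 / (60) = 110647/60 s.
Target frame: (110647/60) × (50) = 553235/6 ≈ 92205.833 → 92206.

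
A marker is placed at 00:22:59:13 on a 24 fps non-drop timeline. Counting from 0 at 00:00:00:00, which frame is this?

Total seconds to the label: (0 × 3600 + 22 × 60 + 59) = 1379.
Frame index = 1379 × 24 + 13 = 33109.

frame 33109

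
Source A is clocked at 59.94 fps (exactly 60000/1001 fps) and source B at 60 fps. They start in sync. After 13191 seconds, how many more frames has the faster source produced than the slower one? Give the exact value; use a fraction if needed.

791460/1001 frames

A emits 60000/1001 × 13191 = 791460000/1001 frames; B emits 60 × 13191 = 791460.
Difference = 791460/1001 frames (≈ 790.6693); B is ahead of A.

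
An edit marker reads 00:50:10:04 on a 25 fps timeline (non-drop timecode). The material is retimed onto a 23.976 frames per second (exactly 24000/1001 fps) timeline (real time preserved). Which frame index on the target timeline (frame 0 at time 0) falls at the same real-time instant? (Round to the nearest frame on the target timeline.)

Source frame index: (0×3600 + 50×60 + 10) × 25 + 4 = 75254.
Real time: 75254 / (25) = 75254/25 s.
Target frame: (75254/25) × (24000/1001) = 72243840/1001 ≈ 72171.668 → 72172.

frame 72172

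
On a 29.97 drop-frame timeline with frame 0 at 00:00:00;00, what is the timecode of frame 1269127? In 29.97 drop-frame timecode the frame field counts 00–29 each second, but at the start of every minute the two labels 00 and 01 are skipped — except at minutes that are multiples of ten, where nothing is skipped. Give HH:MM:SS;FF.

11:45:46;17

Ten DF minutes hold 17982 frames, so frame 1269127 lies in block 70 (frames 1258740–1276721) with 10387 frames into that block.
The block's first minute is 1800 frames and the rest 1798 each; 10387 frames reaches minute 5, so 70 × 18 + 5 × 2 = 1270 labels have been skipped so far.
Adding those back, label number 1269127 + 1270 = 1270397 at 30 labels/s is 42346 s + 17 f = 11 h 45 min 46 s frame 17, i.e. 11:45:46;17.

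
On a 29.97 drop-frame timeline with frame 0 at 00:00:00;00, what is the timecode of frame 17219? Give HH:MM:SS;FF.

00:09:34;17

Ten DF minutes hold 17982 frames, so frame 17219 lies in block 0 (frames 0–17981) with 17219 frames into that block.
The block's first minute is 1800 frames and the rest 1798 each; 17219 frames reaches minute 9, so 0 × 18 + 9 × 2 = 18 labels have been skipped so far.
Adding those back, label number 17219 + 18 = 17237 at 30 labels/s is 574 s + 17 f = 0 h 9 min 34 s frame 17, i.e. 00:09:34;17.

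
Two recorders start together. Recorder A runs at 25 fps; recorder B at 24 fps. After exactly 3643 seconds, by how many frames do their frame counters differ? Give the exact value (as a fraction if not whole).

3643 frames

A emits 25 × 3643 = 91075 frames; B emits 24 × 3643 = 87432.
Difference = 3643 frames; B is behind A.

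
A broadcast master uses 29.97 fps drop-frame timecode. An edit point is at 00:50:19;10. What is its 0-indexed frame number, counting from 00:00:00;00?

90490

As if non-drop at 30 labels/s: (0 × 3600 + 50 × 60 + 19) × 30 + 10 = 90580.
Minute boundaries passed: 50; those not divisible by 10: 50 − 5 = 45; dropped labels = 2 × 45 = 90.
Actual frame index = 90580 − 90 = 90490.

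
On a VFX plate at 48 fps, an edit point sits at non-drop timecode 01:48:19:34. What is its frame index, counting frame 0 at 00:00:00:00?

Total seconds to the label: (1 × 3600 + 48 × 60 + 19) = 6499.
Frame index = 6499 × 48 + 34 = 311986.

311986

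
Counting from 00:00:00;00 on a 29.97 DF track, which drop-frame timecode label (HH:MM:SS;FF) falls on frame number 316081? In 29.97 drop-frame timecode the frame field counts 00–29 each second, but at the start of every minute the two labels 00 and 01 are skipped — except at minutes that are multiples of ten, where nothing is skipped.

02:55:46;17

Each 10-minute DF block holds 10 × 60 × 30 − 9 × 2 = 17982 frames. 316081 ÷ 17982 → 17 full blocks, remainder 10387.
Within the partial block the first minute is 1800 frames and each further minute 1798, so 5 further minute boundaries passed. Total skipped labels = 18 × 17 + 2 × 5 = 316.
Non-drop label index = 316081 + 316 = 316397; at 30 labels/s that is 02:55:46:17, i.e. DF 02:55:46;17.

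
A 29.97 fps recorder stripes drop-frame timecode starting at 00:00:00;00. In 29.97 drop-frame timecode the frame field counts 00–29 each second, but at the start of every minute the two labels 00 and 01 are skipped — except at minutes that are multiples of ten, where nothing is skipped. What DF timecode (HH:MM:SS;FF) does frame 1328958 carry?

Ten DF minutes hold 17982 frames, so frame 1328958 lies in block 73 (frames 1312686–1330667) with 16272 frames into that block.
The block's first minute is 1800 frames and the rest 1798 each; 16272 frames reaches minute 9, so 73 × 18 + 9 × 2 = 1332 labels have been skipped so far.
Adding those back, label number 1328958 + 1332 = 1330290 at 30 labels/s is 44343 s + 0 f = 12 h 19 min 3 s frame 0, i.e. 12:19:03;00.

12:19:03;00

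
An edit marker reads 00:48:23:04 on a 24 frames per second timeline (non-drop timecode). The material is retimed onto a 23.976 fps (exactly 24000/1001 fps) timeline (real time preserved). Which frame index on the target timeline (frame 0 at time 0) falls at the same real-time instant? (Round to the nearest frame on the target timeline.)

Source frame index: (0×3600 + 48×60 + 23) × 24 + 4 = 69676.
Real time: 69676 / (24) = 17419/6 s.
Target frame: (17419/6) × (24000/1001) = 69676000/1001 ≈ 69606.394 → 69606.

frame 69606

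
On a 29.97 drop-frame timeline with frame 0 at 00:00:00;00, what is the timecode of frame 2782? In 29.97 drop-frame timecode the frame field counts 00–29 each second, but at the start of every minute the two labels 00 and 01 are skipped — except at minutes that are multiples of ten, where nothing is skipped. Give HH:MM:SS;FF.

00:01:32;24

Each 10-minute DF block holds 10 × 60 × 30 − 9 × 2 = 17982 frames. 2782 ÷ 17982 → 0 full blocks, remainder 2782.
Within the partial block the first minute is 1800 frames and each further minute 1798, so 1 further minute boundary passed. Total skipped labels = 18 × 0 + 2 × 1 = 2.
Non-drop label index = 2782 + 2 = 2784; at 30 labels/s that is 00:01:32:24, i.e. DF 00:01:32;24.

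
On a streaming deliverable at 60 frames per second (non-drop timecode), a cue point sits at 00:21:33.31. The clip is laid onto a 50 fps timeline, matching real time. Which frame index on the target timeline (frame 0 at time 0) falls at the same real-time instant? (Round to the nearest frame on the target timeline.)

Source frame index: (0×3600 + 21×60 + 33) × 60 + 31 = 77611.
Real time: 77611 / (60) = 77611/60 s.
Target frame: (77611/60) × (50) = 388055/6 ≈ 64675.833 → 64676.

frame 64676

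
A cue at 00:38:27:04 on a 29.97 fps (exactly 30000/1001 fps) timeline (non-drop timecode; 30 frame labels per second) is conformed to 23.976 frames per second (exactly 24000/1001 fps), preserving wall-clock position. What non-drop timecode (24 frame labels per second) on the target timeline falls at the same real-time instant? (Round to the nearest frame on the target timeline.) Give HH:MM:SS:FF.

00:38:27:03

Source frame index: (0×3600 + 38×60 + 27) × 30 + 4 = 69214.
Real time: 69214 / (30000/1001) = 34641607/15000 s.
Target frame: (34641607/15000) × (24000/1001) = 276856/5 ≈ 55371.200 → 55371.
At 24 labels/s: frame 55371 → 00:38:27:03.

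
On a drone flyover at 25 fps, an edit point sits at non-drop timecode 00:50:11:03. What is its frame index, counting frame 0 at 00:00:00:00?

Total seconds to the label: (0 × 3600 + 50 × 60 + 11) = 3011.
Frame index = 3011 × 25 + 3 = 75278.

frame 75278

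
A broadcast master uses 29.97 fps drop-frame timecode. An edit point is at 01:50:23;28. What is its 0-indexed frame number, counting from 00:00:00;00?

Complete 10-minute blocks: 11, each 17982 frames → 197802.
Remaining 0 whole minutes in the current block: 0 frames.
Within the current minute: 23 × 30 + 28 = 718. Total = 197802 + 0 + 718 = 198520.

198520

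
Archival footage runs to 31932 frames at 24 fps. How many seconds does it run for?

Running time = 31932 / (24) = 1330.5 s.

1330.5 seconds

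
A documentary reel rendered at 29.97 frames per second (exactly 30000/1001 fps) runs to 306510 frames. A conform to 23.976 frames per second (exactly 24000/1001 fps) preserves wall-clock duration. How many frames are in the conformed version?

Target frames = source frames × (target rate / source rate) = 306510 × (24000/1001)/(30000/1001) = 306510 × 4/5 = 245208.

245208 frames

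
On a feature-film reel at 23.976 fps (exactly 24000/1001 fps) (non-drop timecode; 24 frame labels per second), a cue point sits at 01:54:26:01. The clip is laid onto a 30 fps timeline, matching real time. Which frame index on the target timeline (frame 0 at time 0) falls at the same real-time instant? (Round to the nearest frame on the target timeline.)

Source frame index: (1×3600 + 54×60 + 26) × 24 + 1 = 164785.
Real time: 164785 / (24000/1001) = 32989957/4800 s.
Target frame: (32989957/4800) × (30) = 32989957/160 ≈ 206187.231 → 206187.

frame 206187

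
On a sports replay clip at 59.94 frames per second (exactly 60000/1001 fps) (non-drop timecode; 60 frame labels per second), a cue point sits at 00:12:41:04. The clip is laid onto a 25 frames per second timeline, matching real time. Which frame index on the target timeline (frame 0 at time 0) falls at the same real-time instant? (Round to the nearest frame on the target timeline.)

Source frame index: (0×3600 + 12×60 + 41) × 60 + 4 = 45664.
Real time: 45664 / (60000/1001) = 1428427/1875 s.
Target frame: (1428427/1875) × (25) = 1428427/75 ≈ 19045.693 → 19046.

frame 19046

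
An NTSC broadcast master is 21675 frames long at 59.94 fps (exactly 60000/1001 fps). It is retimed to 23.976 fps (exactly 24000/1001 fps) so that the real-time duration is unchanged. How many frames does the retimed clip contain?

Frames at target rate = 21675 × (24000/1001) / (60000/1001) = 8670.

8670 frames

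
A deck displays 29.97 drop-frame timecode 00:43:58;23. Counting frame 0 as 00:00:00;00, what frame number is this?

Complete 10-minute blocks: 4, each 17982 frames → 71928.
Remaining 3 whole minutes in the current block: 1800 + 2 × 1798 = 5396 frames.
Within the current minute: 58 × 30 + 23 − 2 = 1761 (labels ;00/;01 skipped at this minute). Total = 71928 + 5396 + 1761 = 79085.

79085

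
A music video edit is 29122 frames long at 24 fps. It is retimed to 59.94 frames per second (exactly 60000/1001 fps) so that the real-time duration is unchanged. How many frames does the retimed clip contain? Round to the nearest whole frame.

72732 frames

Frames at target rate = 29122 × (60000/1001) / (24) = 72805000/1001 ≈ 72732.268.
Nearest whole frame: 72732.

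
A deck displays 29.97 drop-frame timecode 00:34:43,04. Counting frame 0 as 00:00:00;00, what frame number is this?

62432

Complete 10-minute blocks: 3, each 17982 frames → 53946.
Remaining 4 whole minutes in the current block: 1800 + 3 × 1798 = 7194 frames.
Within the current minute: 43 × 30 + 4 − 2 = 1292 (labels ;00/;01 skipped at this minute). Total = 53946 + 7194 + 1292 = 62432.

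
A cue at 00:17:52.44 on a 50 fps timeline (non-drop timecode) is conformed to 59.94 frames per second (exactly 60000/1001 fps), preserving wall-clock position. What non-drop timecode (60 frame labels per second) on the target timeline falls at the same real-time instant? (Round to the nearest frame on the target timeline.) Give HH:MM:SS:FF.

Source frame index: (0×3600 + 17×60 + 52) × 50 + 44 = 53644.
Real time: 53644 / (50) = 26822/25 s.
Target frame: (26822/25) × (60000/1001) = 64372800/1001 ≈ 64308.492 → 64308.
At 60 labels/s: frame 64308 → 00:17:51:48.

00:17:51:48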